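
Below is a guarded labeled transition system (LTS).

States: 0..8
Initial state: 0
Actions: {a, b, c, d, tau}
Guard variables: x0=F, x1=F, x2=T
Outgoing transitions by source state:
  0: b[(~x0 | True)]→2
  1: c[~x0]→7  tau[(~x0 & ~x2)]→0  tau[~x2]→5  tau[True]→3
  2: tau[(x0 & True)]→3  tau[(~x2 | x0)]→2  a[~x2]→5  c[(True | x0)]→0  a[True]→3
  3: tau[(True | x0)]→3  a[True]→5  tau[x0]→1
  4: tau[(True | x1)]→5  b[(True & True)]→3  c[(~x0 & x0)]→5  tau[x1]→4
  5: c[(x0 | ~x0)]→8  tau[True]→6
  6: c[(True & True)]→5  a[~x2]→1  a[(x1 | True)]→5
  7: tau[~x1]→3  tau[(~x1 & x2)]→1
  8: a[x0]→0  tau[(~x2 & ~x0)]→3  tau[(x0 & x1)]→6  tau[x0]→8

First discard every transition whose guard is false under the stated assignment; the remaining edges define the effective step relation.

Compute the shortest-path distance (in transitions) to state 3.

Layered search for 3:
  Layer 0: {0}
  Layer 1: {2}
  Layer 2: {3}
first hit 3 at d=2 via b·a

Answer: 2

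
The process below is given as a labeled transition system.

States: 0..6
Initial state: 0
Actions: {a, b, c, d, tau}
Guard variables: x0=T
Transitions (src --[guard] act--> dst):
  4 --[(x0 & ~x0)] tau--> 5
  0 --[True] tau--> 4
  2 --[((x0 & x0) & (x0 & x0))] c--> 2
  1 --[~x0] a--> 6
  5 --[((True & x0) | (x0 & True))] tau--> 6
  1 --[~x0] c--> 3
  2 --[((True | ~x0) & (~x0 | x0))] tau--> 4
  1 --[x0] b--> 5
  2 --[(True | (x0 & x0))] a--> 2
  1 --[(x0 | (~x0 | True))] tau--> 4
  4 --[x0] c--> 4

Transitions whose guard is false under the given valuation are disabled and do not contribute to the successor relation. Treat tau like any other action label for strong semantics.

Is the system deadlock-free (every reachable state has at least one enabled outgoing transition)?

Answer: DEADLOCK-FREE

Trace:
Reachable = {0,4}
  0: tau→4  [1 out]
  4: c→4  [1 out]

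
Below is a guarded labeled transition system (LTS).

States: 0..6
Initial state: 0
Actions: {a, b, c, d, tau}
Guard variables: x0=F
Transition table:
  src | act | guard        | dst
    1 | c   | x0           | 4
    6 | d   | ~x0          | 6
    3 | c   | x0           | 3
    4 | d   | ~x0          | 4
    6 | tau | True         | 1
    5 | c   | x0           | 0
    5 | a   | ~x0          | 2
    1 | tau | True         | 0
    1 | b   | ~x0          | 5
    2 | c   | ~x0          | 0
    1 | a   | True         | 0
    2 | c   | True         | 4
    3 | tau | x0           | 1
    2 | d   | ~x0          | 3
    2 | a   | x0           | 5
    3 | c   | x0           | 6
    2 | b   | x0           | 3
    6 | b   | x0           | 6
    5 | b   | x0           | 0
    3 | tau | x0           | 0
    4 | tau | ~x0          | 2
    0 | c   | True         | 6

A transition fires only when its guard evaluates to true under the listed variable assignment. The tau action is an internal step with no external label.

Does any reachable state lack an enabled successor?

Reachable = {0,1,2,3,4,5,6}
  0: c→6  [deg 1]
  1: a→0  b→5  tau→0  [deg 3]
  2: c→0  c→4  d→3  [deg 3]
  3: ∅  [no exit]
  4: d→4  tau→2  [deg 2]
  5: a→2  [deg 1]
  6: d→6  tau→1  [deg 2]
Path to 3: c·tau·b·a·d

Answer: DEADLOCK at state 3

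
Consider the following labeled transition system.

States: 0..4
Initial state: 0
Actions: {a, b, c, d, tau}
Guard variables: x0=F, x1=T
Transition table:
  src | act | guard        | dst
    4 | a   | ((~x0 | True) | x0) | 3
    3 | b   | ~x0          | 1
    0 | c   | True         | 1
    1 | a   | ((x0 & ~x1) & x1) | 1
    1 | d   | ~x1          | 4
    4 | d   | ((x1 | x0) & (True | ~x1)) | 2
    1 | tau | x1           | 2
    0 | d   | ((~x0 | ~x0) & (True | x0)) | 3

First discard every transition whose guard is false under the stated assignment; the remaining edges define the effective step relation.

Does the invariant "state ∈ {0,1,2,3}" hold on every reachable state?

Inv-set: {0,1,2,3}
Reach set: {0,1,2,3}
  0: ok
  1: ok
  2: ok
  3: ok

Answer: INVARIANT HOLDS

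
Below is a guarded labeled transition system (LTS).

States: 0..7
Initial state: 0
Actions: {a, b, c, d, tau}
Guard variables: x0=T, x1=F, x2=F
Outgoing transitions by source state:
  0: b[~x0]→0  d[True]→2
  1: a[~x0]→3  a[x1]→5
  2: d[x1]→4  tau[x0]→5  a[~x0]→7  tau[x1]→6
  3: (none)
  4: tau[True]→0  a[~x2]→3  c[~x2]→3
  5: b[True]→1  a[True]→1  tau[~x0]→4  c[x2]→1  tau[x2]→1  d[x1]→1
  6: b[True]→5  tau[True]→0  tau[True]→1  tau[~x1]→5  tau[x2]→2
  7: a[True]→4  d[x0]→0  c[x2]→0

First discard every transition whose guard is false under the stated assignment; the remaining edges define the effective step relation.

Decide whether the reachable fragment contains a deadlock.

Answer: DEADLOCK at state 1

Trace:
R = {0,1,2,5}
  0: d→2  [1 out]
  1: ∅  [STUCK]
  2: tau→5  [1 out]
  5: a→1  b→1  [2 out]
witness 1: d·tau·b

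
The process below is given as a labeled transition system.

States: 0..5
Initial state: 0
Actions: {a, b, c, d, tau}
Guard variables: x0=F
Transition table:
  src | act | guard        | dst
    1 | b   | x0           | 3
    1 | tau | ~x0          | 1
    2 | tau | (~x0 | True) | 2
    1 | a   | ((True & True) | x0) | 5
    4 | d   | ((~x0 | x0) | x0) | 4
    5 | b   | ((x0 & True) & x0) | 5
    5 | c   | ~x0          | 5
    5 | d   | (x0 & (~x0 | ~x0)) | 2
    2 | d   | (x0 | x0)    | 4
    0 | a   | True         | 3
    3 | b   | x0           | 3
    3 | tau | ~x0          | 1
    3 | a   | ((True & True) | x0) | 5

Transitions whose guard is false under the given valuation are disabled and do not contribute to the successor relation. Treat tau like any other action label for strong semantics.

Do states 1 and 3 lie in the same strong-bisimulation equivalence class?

Answer: BISIMILAR

Analysis:
Compute ~ classes (split until stable):
  π0 = {{0,1,2,3,4,5}}
  π1 = {{0},{1,3},{2},{4},{5}}
5 equivalence class(es) (converged in 2)
class of 1: {1,3}; class of 3: {1,3}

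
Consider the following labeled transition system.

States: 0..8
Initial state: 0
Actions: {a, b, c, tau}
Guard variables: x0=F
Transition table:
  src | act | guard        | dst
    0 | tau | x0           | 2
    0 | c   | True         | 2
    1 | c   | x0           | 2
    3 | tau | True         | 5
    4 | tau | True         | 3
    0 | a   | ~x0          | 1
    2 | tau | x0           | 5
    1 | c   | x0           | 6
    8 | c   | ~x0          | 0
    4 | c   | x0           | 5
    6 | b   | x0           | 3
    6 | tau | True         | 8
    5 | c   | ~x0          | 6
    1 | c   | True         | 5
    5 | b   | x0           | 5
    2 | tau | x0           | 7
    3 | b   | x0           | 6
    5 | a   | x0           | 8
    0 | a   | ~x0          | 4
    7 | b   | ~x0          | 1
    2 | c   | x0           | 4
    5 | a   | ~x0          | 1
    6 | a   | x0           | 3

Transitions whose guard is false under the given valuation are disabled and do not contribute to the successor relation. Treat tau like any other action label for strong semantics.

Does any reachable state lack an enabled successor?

Reach set: {0,1,2,3,4,5,6,8}
  0: a→1  a→4  c→2  [3 out]
  1: c→5  [1 out]
  2: ∅  [no exit]
  3: tau→5  [1 out]
  4: tau→3  [1 out]
  5: a→1  c→6  [2 out]
  6: tau→8  [1 out]
  8: c→0  [1 out]
witness 2: c

Answer: DEADLOCK at state 2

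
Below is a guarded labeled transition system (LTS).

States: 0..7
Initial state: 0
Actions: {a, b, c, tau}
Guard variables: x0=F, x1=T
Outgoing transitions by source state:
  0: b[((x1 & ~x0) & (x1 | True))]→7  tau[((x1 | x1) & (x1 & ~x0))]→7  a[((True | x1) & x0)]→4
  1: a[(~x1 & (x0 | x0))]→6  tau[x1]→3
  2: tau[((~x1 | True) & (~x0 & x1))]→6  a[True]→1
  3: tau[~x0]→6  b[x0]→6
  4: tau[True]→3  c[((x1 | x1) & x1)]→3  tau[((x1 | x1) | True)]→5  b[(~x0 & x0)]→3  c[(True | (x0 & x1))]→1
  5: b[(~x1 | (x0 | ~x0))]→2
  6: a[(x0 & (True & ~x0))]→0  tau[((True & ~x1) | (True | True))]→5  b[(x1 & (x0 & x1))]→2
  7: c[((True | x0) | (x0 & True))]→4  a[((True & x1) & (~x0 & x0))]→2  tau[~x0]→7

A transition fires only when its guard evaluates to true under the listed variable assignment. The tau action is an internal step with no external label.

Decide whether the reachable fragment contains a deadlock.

Answer: DEADLOCK-FREE

Analysis:
Reach set: {0,1,2,3,4,5,6,7}
  0: b→7  tau→7  [2 exit(s)]
  1: tau→3  [1 exit(s)]
  2: a→1  tau→6  [2 exit(s)]
  3: tau→6  [1 exit(s)]
  4: c→1  c→3  tau→3  tau→5  [4 exit(s)]
  5: b→2  [1 exit(s)]
  6: tau→5  [1 exit(s)]
  7: c→4  tau→7  [2 exit(s)]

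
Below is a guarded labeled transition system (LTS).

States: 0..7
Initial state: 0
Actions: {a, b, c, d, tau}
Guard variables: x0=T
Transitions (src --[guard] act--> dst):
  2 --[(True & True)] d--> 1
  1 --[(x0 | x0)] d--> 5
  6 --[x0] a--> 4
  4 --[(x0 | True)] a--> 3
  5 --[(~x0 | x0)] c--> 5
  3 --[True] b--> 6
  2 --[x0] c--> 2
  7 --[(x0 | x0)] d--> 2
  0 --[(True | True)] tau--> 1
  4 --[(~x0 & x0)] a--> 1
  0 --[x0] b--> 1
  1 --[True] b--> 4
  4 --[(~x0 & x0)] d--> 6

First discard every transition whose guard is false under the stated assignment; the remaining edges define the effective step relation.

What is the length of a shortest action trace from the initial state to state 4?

BFS to 4:
  L0 = {0}
  L1 = {1}
  L2 = {4,5}
first hit 4 at d=2 via b·b

Answer: 2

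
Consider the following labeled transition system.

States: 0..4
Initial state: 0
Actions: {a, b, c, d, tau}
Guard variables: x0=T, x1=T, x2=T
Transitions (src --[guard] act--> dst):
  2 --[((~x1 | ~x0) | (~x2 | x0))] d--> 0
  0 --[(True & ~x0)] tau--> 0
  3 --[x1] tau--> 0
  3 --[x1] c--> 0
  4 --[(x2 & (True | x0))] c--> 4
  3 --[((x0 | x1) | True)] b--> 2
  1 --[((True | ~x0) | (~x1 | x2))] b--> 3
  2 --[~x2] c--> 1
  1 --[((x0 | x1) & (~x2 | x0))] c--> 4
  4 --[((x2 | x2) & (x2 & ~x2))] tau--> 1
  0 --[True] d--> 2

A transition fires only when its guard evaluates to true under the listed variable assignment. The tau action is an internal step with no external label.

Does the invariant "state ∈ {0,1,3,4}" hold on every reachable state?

Answer: INVARIANT VIOLATED at state 2

Analysis:
Safe = {0,1,3,4}
Reach set: {0,2}
  0: ok
  2: ✗ unsafe
reach 2 via d — violates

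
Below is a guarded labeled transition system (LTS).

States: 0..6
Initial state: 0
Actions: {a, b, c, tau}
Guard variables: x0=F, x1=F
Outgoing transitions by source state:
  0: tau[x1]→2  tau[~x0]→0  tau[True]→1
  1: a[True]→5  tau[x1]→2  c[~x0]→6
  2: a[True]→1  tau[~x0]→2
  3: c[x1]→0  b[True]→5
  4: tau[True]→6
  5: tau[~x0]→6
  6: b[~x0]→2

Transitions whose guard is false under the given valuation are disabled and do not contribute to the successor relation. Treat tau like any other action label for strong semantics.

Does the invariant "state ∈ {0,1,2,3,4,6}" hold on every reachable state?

Inv-set: {0,1,2,3,4,6}
Reachable = {0,1,2,5,6}
  0: safe
  1: safe
  2: safe
  5: VIOLATES
  6: safe
witness against invariant: tau·a → 5

Answer: INVARIANT VIOLATED at state 5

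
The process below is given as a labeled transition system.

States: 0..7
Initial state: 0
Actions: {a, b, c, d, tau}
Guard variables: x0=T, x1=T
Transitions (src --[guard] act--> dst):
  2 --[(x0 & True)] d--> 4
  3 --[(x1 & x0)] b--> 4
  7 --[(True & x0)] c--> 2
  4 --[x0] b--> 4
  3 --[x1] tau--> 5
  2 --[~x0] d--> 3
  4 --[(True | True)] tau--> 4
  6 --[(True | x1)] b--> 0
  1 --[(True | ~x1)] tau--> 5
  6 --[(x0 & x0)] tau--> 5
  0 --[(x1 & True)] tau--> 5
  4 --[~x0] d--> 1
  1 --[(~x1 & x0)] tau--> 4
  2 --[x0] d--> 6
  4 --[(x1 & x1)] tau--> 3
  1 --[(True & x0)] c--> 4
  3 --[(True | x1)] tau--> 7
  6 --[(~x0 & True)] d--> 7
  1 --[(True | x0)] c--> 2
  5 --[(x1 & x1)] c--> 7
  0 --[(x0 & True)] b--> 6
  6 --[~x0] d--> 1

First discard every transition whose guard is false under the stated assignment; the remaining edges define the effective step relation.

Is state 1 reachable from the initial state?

Answer: UNREACHABLE

Working:
Guard filter leaves 17 enabled edge(s).
L0 = {0}
L1 = {5,6}  cumulative {0,5,6}
L2 = {7}  cumulative {0,5,6,7}
L3 = {2}  cumulative {0,2,5,6,7}
L4 = {4}  cumulative {0,2,4,5,6,7}
L5 = {3}  cumulative {0,2,3,4,5,6,7}
R = {0,2,3,4,5,6,7}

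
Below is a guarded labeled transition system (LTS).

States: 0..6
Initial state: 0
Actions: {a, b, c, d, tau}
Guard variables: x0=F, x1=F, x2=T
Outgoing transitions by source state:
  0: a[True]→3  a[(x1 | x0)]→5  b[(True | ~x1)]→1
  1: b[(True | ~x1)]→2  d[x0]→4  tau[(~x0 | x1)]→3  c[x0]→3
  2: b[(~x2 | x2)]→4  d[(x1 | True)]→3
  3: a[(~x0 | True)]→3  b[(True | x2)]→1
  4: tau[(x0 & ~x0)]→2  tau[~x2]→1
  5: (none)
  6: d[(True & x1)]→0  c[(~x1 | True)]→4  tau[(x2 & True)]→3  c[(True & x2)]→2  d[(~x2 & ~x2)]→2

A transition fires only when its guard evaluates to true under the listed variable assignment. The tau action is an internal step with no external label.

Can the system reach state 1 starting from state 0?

11 transition(s) survive guard evaluation.
Layer 0: {0}
Layer 1: {1,3}  total {0,1,3}
Layer 2: {2}  total {0,1,2,3}
Layer 3: {4}  total {0,1,2,3,4}
R = {0,1,2,3,4}
Path to 1: b

Answer: REACHABLE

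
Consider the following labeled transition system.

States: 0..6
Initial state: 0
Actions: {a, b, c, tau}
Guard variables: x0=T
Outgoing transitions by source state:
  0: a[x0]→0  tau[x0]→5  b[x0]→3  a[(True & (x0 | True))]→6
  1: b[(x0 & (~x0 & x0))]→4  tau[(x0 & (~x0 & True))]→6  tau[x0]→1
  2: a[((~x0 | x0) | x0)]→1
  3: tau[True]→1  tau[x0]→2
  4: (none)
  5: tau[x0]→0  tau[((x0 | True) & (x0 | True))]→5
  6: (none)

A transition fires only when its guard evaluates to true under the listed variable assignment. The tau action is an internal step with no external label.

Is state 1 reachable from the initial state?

Guard filter leaves 10 enabled edge(s).
L0 = {0}
L1 = {3,5,6}  total {0,3,5,6}
L2 = {1,2}  total {0,1,2,3,5,6}
Reachable = {0,1,2,3,5,6}
witness 1: b·tau

Answer: REACHABLE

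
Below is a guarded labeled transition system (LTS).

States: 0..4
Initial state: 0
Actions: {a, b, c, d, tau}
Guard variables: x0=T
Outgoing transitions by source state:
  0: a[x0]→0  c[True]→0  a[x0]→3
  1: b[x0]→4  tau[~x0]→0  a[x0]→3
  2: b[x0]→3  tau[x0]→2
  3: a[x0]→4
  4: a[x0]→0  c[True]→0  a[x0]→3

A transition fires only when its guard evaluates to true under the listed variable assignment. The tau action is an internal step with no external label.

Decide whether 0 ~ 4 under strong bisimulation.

Answer: BISIMILAR

Analysis:
Compute ~ classes (split until stable):
  π0 = {{0,1,2,3,4}}
  π1 = {{0,4},{1},{2},{3}}
Fixed point at round 2; 4 class(es).
0∈{0,4}, 4∈{0,4}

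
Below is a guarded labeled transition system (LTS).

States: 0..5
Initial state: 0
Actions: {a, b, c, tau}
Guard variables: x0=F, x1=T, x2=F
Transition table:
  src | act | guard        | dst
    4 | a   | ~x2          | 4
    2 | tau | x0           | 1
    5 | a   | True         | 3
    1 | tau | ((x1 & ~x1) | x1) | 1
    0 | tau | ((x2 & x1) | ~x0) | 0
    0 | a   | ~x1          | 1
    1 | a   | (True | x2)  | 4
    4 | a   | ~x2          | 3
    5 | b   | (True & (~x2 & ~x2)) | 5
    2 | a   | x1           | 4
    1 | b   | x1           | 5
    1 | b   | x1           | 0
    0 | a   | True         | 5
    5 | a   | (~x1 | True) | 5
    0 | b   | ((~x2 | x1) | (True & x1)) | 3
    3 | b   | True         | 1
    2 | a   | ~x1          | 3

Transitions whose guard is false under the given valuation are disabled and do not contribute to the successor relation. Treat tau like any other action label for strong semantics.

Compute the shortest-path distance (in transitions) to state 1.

Answer: 2

Working:
Breadth-first toward 1:
  Layer 0: {0}
  Layer 1: {3,5}
  Layer 2: {1}
depth(1)=2, e.g. b·b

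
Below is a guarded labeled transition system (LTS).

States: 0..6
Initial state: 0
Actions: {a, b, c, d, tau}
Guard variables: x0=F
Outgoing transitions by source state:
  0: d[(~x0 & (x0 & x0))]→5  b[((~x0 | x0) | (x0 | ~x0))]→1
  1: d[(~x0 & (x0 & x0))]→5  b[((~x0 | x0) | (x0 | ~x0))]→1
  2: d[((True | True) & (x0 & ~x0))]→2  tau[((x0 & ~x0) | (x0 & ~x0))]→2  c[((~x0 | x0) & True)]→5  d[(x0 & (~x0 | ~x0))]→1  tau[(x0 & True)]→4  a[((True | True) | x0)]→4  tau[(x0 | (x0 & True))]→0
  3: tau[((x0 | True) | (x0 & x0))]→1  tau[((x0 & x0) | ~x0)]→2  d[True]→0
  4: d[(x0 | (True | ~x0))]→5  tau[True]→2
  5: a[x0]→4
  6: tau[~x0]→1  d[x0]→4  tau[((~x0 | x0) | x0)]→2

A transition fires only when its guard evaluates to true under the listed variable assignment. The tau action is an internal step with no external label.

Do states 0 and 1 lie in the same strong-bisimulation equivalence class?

Compute ~ classes (split until stable):
  round 0: {{0,1,2,3,4,5,6}}
  round 1: {{0,1},{2},{3,4},{5},{6}}
  round 2: {{0,1},{2},{3},{4},{5},{6}}
Fixed point at round 3; 6 class(es).
0∈{0,1}, 1∈{0,1}

Answer: BISIMILAR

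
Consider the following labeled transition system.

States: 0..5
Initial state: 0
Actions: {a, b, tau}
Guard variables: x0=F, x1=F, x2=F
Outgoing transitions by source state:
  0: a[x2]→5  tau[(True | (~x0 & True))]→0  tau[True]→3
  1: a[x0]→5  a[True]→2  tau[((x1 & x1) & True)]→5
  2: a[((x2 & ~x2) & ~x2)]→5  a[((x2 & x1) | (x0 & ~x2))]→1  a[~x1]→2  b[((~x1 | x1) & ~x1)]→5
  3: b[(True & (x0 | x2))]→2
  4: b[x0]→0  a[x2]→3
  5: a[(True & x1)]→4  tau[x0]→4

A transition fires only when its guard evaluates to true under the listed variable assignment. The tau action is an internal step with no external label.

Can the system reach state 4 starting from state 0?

Answer: UNREACHABLE

Working:
5 transition(s) survive guard evaluation.
L0 = {0}
L1 = {3}  now seen {0,3}
R = {0,3}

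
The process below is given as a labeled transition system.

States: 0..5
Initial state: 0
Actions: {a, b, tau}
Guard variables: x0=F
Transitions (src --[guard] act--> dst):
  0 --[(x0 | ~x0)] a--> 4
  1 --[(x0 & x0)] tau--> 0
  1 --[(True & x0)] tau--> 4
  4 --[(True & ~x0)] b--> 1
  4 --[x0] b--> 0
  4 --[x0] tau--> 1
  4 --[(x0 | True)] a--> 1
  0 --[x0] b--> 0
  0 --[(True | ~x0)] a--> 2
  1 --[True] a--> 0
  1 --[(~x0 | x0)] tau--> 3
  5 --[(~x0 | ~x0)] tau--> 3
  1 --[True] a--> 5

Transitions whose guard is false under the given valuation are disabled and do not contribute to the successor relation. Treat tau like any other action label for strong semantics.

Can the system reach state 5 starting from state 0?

Answer: REACHABLE

Working:
Guard filter leaves 8 enabled edge(s).
depth 0: {0}
depth 1: {2,4}  now seen {0,2,4}
depth 2: {1}  now seen {0,1,2,4}
depth 3: {3,5}  now seen {0,1,2,3,4,5}
Reachable = {0,1,2,3,4,5}
Path to 5: a·b·a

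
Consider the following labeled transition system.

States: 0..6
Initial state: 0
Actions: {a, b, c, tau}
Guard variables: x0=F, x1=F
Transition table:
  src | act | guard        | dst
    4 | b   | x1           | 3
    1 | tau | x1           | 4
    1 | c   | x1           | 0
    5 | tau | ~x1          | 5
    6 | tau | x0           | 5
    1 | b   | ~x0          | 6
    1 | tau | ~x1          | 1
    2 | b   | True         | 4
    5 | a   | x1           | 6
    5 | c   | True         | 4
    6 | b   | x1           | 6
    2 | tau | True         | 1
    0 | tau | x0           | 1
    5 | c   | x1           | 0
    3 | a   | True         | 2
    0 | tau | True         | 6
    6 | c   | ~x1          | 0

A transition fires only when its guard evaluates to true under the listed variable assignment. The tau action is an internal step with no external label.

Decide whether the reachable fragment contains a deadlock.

Reachable = {0,6}
  0: tau→6  [1 exit(s)]
  6: c→0  [1 exit(s)]

Answer: DEADLOCK-FREE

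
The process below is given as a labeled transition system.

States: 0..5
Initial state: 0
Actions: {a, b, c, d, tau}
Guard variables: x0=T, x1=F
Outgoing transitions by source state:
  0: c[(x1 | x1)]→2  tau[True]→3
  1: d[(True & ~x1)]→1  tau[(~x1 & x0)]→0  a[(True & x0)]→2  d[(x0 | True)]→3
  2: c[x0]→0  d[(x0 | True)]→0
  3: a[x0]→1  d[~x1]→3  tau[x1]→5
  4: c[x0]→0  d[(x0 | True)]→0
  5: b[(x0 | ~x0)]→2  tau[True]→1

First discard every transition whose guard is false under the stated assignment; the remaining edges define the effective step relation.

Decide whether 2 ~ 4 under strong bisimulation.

Compute ~ classes (split until stable):
  P[0] = {{0,1,2,3,4,5}}
  P[1] = {{0},{1},{2,4},{3},{5}}
5 equivalence class(es) (converged in 2)
class of 2: {2,4}; class of 4: {2,4}

Answer: BISIMILAR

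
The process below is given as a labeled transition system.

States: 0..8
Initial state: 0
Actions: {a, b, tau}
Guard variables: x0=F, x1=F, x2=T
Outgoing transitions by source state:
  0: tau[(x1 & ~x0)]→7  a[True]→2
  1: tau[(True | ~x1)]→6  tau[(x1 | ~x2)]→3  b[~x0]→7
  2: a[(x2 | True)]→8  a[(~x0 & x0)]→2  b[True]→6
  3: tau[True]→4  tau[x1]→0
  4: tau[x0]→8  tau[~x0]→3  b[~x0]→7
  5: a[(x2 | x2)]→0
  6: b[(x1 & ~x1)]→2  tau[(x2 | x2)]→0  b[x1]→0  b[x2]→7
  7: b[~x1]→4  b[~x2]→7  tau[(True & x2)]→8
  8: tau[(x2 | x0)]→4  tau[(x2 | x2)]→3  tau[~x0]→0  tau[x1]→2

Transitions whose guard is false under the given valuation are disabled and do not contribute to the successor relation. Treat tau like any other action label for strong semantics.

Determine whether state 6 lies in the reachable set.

Answer: REACHABLE

Analysis:
16 transition(s) survive guard evaluation.
depth 0: {0}
depth 1: {2}  now seen {0,2}
depth 2: {6,8}  now seen {0,2,6,8}
depth 3: {3,4,7}  now seen {0,2,3,4,6,7,8}
R = {0,2,3,4,6,7,8}
trace reaching 6: a·b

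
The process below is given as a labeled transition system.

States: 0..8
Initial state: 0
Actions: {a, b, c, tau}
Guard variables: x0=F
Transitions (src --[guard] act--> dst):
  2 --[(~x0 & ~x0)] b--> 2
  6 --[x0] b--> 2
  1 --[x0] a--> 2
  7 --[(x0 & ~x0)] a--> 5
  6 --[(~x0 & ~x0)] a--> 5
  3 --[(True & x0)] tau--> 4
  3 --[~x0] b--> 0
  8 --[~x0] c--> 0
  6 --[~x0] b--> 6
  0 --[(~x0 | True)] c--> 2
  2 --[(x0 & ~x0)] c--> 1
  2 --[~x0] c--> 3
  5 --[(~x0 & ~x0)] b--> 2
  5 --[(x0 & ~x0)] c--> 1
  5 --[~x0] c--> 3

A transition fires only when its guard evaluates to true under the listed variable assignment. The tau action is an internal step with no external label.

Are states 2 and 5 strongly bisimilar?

Answer: BISIMILAR

Trace:
Compute ~ classes (split until stable):
  round 0: {{0,1,2,3,4,5,6,7,8}}
  round 1: {{0,8},{1,4,7},{2,5},{3},{6}}
  round 2: {{0},{1,4,7},{2,5},{3},{6},{8}}
6 equivalence class(es) (converged in 3)
2∈{2,5}, 5∈{2,5}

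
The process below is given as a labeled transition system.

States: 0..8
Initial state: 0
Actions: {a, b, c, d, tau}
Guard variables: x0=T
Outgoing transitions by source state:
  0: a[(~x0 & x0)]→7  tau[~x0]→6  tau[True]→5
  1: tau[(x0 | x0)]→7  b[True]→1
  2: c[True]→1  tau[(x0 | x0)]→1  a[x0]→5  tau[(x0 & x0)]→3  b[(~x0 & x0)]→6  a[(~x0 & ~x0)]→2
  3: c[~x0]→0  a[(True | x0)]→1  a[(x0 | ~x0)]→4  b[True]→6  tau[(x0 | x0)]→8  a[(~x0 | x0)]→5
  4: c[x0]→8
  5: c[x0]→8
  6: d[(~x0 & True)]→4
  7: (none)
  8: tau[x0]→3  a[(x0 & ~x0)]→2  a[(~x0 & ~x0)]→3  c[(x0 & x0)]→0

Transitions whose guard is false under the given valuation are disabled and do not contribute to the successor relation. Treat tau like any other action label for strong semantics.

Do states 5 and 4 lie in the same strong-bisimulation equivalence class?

Answer: BISIMILAR

Analysis:
Compute ~ classes (split until stable):
  π0 = {{0,1,2,3,4,5,6,7,8}}
  π1 = {{0},{1},{2},{3},{4,5},{6,7},{8}}
stable after 2 split(s): 7 block(s)
[5]={4,5}  [4]={4,5}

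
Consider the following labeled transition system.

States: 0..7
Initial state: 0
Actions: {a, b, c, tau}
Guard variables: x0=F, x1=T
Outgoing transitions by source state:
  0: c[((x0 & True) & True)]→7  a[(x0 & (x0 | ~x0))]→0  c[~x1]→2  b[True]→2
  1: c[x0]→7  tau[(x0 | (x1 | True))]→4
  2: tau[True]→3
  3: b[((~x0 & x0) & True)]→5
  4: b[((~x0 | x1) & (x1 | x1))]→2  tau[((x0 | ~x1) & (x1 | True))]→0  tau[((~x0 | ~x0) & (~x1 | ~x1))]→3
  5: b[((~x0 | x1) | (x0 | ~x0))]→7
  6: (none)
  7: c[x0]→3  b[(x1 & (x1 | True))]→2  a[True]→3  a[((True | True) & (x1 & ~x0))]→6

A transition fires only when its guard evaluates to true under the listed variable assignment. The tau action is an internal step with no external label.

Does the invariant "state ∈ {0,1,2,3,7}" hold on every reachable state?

Safe = {0,1,2,3,7}
Reach set: {0,2,3}
  0: ok
  2: ok
  3: ok

Answer: INVARIANT HOLDS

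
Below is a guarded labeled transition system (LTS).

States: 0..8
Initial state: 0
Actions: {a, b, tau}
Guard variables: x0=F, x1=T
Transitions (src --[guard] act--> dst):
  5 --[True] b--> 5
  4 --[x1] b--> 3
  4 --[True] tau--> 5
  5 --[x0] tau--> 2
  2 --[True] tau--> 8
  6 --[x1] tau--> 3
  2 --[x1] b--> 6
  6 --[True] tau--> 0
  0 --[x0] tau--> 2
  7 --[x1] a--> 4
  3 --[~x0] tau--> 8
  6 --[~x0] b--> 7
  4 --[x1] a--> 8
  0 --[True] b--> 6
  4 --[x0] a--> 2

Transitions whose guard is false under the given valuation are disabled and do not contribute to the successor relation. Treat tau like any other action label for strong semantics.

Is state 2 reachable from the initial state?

Answer: UNREACHABLE

Working:
Guard filter leaves 12 enabled edge(s).
depth 0: {0}
depth 1: {6}  now seen {0,6}
depth 2: {3,7}  now seen {0,3,6,7}
depth 3: {4,8}  now seen {0,3,4,6,7,8}
depth 4: {5}  now seen {0,3,4,5,6,7,8}
Reach set: {0,3,4,5,6,7,8}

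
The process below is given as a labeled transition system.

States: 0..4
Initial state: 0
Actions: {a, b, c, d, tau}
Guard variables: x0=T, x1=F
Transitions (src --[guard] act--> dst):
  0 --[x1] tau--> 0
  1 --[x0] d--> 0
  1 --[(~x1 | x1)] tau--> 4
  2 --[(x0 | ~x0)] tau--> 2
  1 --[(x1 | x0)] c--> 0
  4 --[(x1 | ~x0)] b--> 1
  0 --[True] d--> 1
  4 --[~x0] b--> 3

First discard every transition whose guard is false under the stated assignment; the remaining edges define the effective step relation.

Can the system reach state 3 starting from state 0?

After dropping false guards: 5 live edges.
L0 = {0}
L1 = {1}  cumulative {0,1}
L2 = {4}  cumulative {0,1,4}
Reachable = {0,1,4}

Answer: UNREACHABLE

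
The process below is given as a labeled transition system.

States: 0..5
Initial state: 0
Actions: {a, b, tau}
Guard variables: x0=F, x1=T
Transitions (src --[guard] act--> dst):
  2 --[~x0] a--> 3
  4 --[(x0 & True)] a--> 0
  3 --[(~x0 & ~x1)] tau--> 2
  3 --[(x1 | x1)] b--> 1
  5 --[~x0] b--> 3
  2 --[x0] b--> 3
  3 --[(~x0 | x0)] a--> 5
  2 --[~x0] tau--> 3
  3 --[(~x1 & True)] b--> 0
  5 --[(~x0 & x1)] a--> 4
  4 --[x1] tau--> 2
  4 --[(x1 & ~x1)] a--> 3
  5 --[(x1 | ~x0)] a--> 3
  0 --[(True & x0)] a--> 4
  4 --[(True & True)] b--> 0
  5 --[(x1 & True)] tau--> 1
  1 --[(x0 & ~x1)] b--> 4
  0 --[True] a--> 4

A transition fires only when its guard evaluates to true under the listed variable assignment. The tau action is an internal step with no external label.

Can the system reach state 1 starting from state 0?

Answer: REACHABLE

Analysis:
After dropping false guards: 11 live edges.
L0 = {0}
L1 = {4}  cumulative {0,4}
L2 = {2}  cumulative {0,2,4}
L3 = {3}  cumulative {0,2,3,4}
L4 = {1,5}  cumulative {0,1,2,3,4,5}
R = {0,1,2,3,4,5}
Path to 1: a·tau·a·b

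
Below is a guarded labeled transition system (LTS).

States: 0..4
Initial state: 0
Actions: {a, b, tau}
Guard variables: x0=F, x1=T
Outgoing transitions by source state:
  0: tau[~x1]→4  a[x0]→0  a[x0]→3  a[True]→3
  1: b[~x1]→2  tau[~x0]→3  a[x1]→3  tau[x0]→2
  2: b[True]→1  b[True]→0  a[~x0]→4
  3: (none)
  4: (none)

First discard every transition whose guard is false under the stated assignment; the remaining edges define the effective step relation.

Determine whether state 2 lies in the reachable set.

Answer: UNREACHABLE

Analysis:
After dropping false guards: 6 live edges.
depth 0: {0}
depth 1: {3}  total {0,3}
R = {0,3}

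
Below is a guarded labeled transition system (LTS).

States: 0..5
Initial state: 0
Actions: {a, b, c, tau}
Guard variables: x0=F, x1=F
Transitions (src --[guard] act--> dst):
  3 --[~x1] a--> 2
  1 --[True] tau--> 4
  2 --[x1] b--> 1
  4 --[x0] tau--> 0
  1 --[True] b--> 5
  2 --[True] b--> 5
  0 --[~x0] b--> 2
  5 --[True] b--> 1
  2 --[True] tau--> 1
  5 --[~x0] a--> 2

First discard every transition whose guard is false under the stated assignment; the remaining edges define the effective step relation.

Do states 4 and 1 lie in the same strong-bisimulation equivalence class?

Bisimulation quotient by refinement:
  round 0: {{0,1,2,3,4,5}}
  round 1: {{0},{1,2},{3},{4},{5}}
  round 2: {{0},{1},{2},{3},{4},{5}}
Fixed point at round 3; 6 class(es).
class of 4: {4}; class of 1: {1}

Answer: NOT BISIMILAR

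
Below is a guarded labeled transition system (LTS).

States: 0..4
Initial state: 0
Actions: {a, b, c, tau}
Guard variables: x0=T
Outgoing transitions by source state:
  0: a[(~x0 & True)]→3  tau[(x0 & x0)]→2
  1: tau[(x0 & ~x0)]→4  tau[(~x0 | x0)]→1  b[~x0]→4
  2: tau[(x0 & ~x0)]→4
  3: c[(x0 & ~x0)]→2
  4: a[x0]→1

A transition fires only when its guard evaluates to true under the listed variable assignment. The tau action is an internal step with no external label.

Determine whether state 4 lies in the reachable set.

Answer: UNREACHABLE

Analysis:
Guard filter leaves 3 enabled edge(s).
Layer 0: {0}
Layer 1: {2}  cumulative {0,2}
Reach set: {0,2}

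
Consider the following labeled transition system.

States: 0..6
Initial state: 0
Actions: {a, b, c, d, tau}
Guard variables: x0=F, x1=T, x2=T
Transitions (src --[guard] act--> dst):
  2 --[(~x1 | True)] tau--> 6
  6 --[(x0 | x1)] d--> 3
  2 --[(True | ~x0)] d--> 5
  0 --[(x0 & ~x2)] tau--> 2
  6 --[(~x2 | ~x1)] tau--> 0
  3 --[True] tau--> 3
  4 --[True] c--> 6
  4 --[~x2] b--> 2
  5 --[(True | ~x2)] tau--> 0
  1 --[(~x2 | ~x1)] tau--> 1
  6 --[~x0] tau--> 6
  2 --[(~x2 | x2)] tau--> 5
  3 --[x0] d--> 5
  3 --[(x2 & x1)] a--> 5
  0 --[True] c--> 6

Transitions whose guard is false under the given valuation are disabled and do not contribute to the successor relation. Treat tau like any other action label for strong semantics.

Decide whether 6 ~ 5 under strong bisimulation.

Refine partition for ~:
  round 0: {{0,1,2,3,4,5,6}}
  round 1: {{0,4},{1},{2,6},{3},{5}}
  round 2: {{0,4},{1},{2},{3},{5},{6}}
Fixed point at round 3; 6 class(es).
6∈{6}, 5∈{5}

Answer: NOT BISIMILAR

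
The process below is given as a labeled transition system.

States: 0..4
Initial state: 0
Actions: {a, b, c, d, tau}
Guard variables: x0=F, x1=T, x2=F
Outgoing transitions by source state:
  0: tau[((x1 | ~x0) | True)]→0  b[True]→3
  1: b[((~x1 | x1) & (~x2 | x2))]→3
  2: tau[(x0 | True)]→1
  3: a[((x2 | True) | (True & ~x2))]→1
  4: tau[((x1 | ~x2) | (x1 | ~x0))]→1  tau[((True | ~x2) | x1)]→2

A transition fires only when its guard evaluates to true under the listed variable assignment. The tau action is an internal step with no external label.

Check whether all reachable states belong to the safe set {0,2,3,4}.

Safe = {0,2,3,4}
Reachable = {0,1,3}
  0: ✓
  1: VIOLATES
  3: ✓
witness against invariant: b·a → 1

Answer: INVARIANT VIOLATED at state 1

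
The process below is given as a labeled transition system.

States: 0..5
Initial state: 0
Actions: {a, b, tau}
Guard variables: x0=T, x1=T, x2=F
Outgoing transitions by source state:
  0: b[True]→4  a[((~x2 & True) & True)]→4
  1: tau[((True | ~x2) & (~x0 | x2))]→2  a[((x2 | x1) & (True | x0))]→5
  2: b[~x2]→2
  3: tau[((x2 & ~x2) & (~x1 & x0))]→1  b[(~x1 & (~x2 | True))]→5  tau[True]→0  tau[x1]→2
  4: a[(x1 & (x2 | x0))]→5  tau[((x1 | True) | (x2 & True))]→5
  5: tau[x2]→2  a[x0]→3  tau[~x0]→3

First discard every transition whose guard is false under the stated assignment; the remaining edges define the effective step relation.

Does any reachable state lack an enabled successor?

Answer: DEADLOCK-FREE

Working:
R = {0,2,3,4,5}
  0: a→4  b→4  [2 out]
  2: b→2  [1 out]
  3: tau→0  tau→2  [2 out]
  4: a→5  tau→5  [2 out]
  5: a→3  [1 out]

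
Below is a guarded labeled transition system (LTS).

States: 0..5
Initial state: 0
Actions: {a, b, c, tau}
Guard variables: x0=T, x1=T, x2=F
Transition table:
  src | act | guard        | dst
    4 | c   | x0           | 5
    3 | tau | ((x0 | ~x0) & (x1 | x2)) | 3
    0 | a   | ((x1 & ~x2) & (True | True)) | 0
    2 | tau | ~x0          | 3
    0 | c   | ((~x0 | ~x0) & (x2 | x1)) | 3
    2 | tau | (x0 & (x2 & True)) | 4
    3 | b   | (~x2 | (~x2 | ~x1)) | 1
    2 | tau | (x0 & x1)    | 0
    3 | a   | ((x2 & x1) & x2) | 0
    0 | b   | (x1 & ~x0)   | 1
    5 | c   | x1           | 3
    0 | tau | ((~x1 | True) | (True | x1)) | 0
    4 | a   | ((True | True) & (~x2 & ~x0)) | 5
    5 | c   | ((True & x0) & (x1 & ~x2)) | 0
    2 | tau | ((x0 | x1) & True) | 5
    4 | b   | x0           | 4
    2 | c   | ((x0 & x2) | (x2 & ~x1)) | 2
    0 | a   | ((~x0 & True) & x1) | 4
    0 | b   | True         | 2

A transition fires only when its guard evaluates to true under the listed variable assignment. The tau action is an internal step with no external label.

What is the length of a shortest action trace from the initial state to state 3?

Answer: 3

Analysis:
BFS to 3:
  L0 = {0}
  L1 = {2}
  L2 = {5}
  L3 = {3}
depth(3)=3, e.g. b·tau·c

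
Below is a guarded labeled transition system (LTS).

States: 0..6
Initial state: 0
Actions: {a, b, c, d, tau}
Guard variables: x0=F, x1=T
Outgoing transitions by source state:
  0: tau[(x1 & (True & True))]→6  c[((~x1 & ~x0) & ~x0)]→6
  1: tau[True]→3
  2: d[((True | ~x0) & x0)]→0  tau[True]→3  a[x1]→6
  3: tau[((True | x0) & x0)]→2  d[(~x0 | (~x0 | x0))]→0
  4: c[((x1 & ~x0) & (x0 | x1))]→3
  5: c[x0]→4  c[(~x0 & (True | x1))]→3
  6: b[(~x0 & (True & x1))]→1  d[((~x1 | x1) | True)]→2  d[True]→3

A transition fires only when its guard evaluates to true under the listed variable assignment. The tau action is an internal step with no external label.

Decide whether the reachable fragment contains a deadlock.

R = {0,1,2,3,6}
  0: tau→6  [1 out]
  1: tau→3  [1 out]
  2: a→6  tau→3  [2 out]
  3: d→0  [1 out]
  6: b→1  d→2  d→3  [3 out]

Answer: DEADLOCK-FREE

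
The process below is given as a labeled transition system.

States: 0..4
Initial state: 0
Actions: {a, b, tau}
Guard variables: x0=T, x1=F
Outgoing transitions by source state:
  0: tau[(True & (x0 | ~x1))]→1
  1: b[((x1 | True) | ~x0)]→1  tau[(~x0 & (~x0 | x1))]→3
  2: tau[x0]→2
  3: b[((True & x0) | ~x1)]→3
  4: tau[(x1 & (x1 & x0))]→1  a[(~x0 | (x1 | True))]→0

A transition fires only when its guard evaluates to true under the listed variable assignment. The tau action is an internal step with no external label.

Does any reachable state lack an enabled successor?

Answer: DEADLOCK-FREE

Trace:
R = {0,1}
  0: tau→1  [deg 1]
  1: b→1  [deg 1]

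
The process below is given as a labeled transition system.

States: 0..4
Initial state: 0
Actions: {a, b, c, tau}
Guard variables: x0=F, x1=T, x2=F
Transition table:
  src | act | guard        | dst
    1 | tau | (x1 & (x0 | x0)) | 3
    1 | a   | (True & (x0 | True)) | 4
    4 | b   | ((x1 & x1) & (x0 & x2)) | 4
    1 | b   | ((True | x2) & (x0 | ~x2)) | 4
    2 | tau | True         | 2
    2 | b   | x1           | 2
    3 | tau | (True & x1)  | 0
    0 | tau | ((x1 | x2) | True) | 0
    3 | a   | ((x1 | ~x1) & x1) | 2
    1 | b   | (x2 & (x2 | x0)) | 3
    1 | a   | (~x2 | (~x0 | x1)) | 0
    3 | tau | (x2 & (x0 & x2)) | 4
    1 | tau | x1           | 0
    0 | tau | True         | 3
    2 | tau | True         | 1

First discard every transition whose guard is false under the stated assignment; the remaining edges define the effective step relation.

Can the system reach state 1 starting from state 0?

Answer: REACHABLE

Working:
11 transition(s) survive guard evaluation.
depth 0: {0}
depth 1: {3}  cumulative {0,3}
depth 2: {2}  cumulative {0,2,3}
depth 3: {1}  cumulative {0,1,2,3}
depth 4: {4}  cumulative {0,1,2,3,4}
R = {0,1,2,3,4}
trace reaching 1: tau·a·tau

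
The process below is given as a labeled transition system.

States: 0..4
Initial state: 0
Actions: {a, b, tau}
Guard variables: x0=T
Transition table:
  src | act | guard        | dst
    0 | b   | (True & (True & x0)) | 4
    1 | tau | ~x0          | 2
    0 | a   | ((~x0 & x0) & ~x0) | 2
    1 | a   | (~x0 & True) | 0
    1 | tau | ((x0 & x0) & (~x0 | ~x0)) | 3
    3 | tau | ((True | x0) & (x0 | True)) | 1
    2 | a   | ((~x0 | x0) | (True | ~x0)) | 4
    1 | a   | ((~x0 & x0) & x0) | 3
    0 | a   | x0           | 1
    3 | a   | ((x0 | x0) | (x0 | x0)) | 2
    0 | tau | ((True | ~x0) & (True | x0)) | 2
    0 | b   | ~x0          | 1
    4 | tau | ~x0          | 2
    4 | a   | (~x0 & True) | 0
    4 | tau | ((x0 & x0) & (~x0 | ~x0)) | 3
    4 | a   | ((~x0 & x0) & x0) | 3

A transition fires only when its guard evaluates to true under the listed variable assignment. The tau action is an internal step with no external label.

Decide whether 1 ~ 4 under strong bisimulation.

Refine partition for ~:
  P[0] = {{0,1,2,3,4}}
  P[1] = {{0},{1,4},{2},{3}}
Fixed point at round 2; 4 class(es).
1∈{1,4}, 4∈{1,4}

Answer: BISIMILAR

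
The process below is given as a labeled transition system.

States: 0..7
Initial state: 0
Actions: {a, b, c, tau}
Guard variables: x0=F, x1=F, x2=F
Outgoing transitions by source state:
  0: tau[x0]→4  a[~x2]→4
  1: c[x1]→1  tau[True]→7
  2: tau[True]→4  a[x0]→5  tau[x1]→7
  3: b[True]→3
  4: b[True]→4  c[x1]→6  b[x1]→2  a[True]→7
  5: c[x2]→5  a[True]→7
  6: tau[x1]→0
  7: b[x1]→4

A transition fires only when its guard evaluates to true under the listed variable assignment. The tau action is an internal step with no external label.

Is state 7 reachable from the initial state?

Guard filter leaves 7 enabled edge(s).
L0 = {0}
L1 = {4}  now seen {0,4}
L2 = {7}  now seen {0,4,7}
Reach set: {0,4,7}
trace reaching 7: a·a

Answer: REACHABLE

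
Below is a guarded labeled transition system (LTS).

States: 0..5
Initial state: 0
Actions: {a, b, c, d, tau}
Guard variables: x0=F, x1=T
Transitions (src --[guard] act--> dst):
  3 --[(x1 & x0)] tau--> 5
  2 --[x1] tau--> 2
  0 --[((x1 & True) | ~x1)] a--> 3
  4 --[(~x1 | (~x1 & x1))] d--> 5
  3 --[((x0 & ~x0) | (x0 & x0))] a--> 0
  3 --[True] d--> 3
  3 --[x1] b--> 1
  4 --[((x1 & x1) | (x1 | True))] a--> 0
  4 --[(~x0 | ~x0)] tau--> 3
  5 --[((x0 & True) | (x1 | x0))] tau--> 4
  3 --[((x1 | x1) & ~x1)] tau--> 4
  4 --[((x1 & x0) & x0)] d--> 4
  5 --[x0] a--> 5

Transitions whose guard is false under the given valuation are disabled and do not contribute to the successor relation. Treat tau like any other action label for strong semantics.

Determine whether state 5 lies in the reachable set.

Answer: UNREACHABLE

Working:
After dropping false guards: 7 live edges.
depth 0: {0}
depth 1: {3}  total {0,3}
depth 2: {1}  total {0,1,3}
Reachable = {0,1,3}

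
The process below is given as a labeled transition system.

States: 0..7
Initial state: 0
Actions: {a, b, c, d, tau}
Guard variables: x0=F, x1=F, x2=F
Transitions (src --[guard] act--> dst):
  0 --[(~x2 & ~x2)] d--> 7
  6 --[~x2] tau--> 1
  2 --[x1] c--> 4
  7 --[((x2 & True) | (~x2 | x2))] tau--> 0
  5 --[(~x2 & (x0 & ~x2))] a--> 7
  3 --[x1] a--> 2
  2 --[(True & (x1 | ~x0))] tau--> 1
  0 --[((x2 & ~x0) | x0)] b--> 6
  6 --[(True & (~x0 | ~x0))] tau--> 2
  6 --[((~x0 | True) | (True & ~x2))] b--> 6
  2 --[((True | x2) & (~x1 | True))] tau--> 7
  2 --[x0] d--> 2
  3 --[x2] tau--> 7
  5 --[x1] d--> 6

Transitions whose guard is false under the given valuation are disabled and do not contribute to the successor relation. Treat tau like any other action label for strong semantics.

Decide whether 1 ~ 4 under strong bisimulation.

Answer: BISIMILAR

Working:
Bisimulation quotient by refinement:
  round 0: {{0,1,2,3,4,5,6,7}}
  round 1: {{0},{1,3,4,5},{2,7},{6}}
  round 2: {{0},{1,3,4,5},{2},{6},{7}}
stable after 3 split(s): 5 block(s)
[1]={1,3,4,5}  [4]={1,3,4,5}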